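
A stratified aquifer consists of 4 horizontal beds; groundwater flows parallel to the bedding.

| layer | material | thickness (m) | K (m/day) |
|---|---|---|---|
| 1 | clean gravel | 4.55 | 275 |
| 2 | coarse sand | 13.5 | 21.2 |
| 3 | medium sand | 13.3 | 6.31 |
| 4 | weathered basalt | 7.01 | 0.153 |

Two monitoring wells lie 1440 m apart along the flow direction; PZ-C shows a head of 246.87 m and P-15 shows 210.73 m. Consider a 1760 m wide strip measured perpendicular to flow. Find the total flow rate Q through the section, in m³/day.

Flow is parallel to layering, so each bed carries its own Darcy discharge and the transmissivities add.
Σ(K_i·b_i) = 275×4.55 + 21.2×13.5 + 6.31×13.3 + 0.153×7.01 = 1622 m²/day.
Hydraulic gradient i = (246.87 − 210.73) / 1440 = 36.14 / 1440 = 0.02510.
Q = Σ(K_i·b_i) · W · i = 1622 × 1760 × 0.02510 = 71665 m³/day.

71700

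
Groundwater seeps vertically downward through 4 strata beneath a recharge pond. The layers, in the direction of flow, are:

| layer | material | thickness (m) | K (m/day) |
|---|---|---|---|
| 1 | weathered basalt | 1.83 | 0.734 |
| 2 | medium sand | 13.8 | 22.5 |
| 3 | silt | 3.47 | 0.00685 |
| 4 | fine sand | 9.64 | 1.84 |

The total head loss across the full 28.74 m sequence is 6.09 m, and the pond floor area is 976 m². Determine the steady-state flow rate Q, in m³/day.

11.5

Flow is perpendicular to layering, so the layers act in series and the equivalent K is the thickness-weighted harmonic mean.
Total thickness L = 1.83 + 13.8 + 3.47 + 9.64 = 28.74 m.
Σ(b_i/K_i) = 1.83/0.734 + 13.8/22.5 + 3.47/0.00685 + 9.64/1.84 = 514.9 d.
K_eq = L / Σ(b_i/K_i) = 28.74 / 514.9 = 0.05582 m/day.
Q = K_eq · A · (Δh/L) = 0.05582 × 976 × (6.09/28.74) = 11.54 m³/day.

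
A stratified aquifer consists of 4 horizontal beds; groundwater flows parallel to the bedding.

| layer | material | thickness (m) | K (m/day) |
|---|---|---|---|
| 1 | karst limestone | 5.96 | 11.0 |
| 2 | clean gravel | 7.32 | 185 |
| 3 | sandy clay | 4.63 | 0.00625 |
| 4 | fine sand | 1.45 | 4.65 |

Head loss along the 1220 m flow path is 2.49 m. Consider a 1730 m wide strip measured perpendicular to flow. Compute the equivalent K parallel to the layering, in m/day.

Flow is parallel to layering, so each bed carries its own Darcy discharge and the transmissivities add.
Σ(K_i·b_i) = 11.0×5.96 + 185×7.32 + 0.00625×4.63 + 4.65×1.45 = 1427 m²/day.
Total thickness b = 19.36 m, so K_eq = Σ(K_i·b_i)/b = 73.68 m/day.

73.7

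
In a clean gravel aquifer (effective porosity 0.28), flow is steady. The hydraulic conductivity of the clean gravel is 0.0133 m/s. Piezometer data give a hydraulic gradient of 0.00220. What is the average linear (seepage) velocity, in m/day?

Convert K: 0.0133 m/s × 86400 = 1149 m/day.
Hydraulic gradient i = 0.00220.
Darcy flux q = K · i = 1149 × 0.002200 = 2.528 m/day.
Seepage velocity v = q / n_e = 2.528 / 0.28 = 9.029 m/day.

9.03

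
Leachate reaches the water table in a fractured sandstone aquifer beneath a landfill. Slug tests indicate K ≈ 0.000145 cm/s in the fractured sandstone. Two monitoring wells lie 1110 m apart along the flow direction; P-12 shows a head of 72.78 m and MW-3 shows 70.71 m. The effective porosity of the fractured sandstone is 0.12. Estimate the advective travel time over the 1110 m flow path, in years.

1560

Convert K: 0.000145 cm/s × 864 = 0.1253 m/day.
Hydraulic gradient i = (72.78 − 70.71) / 1110 = 2.07 / 1110 = 0.001865.
Darcy flux q = K · i = 0.1253 × 0.001865 = 0.0002336 m/day.
Seepage velocity v = q / n_e = 0.0002336 / 0.12 = 0.001947 m/day.
Travel time t = L / v = 1110 / 0.001947 = 5.701e+05 days = 1561 years.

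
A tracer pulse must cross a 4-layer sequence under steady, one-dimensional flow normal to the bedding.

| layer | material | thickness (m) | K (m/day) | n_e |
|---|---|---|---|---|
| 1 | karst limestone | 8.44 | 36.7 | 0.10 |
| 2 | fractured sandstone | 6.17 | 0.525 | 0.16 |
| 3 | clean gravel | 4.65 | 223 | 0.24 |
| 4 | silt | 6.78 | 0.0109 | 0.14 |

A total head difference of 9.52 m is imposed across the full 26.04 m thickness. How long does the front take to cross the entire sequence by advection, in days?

259

With flow normal to the layers, continuity requires the same specific discharge q through every layer.
Σ(b_i/K_i) = 8.44/36.7 + 6.17/0.525 + 4.65/223 + 6.78/0.0109 = 634.0 d.
q = Δh / Σ(b_i/K_i) = 9.52 / 634.0 = 0.01502 m/day.
In each layer the seepage velocity is v_i = q/n_i, so the layer transit time is t_i = b_i·n_i / q:
  layer 1 (karst limestone): t_1 = 8.44 × 0.10 / 0.01502 = 56.21 d
  layer 2 (fractured sandstone): t_2 = 6.17 × 0.16 / 0.01502 = 65.75 d
  layer 3 (clean gravel): t_3 = 4.65 × 0.24 / 0.01502 = 74.32 d
  layer 4 (silt): t_4 = 6.78 × 0.14 / 0.01502 = 63.22 d
Total t = Σ t_i = 259.5 days.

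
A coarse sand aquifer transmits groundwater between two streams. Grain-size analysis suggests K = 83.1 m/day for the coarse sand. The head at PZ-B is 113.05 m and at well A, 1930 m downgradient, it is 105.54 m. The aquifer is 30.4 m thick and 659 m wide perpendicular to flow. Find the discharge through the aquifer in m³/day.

Cross-sectional area A = 659 × 30.4 = 20034 m².
Hydraulic gradient i = (113.05 − 105.54) / 1930 = 7.51 / 1930 = 0.003891.
Darcy's law: Q = K · A · i = 83.10 × 20034 × 0.003891 = 6478 m³/day.

6480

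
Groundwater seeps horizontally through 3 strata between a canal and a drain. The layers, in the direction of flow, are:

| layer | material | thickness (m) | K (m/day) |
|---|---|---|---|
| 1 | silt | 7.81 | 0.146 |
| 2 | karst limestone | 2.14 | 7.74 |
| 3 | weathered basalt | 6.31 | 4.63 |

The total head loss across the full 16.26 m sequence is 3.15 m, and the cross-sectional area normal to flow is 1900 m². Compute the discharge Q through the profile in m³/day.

109

Flow is perpendicular to layering, so the layers act in series and the equivalent K is the thickness-weighted harmonic mean.
Total thickness L = 7.81 + 2.14 + 6.31 = 16.26 m.
Σ(b_i/K_i) = 7.81/0.146 + 2.14/7.74 + 6.31/4.63 = 55.13 d.
K_eq = L / Σ(b_i/K_i) = 16.26 / 55.13 = 0.2949 m/day.
Q = K_eq · A · (Δh/L) = 0.2949 × 1900 × (3.15/16.26) = 108.6 m³/day.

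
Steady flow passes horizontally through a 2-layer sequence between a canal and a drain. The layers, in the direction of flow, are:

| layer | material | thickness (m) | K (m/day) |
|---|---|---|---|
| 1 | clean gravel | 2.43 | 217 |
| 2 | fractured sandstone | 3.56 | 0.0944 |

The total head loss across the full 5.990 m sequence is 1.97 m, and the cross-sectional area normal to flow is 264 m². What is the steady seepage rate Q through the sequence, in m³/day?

13.8

Flow is perpendicular to layering, so the layers act in series and the equivalent K is the thickness-weighted harmonic mean.
Total thickness L = 2.43 + 3.56 = 5.990 m.
Σ(b_i/K_i) = 2.43/217 + 3.56/0.0944 = 37.72 d.
K_eq = L / Σ(b_i/K_i) = 5.990 / 37.72 = 0.1588 m/day.
Q = K_eq · A · (Δh/L) = 0.1588 × 264 × (1.97/5.990) = 13.79 m³/day.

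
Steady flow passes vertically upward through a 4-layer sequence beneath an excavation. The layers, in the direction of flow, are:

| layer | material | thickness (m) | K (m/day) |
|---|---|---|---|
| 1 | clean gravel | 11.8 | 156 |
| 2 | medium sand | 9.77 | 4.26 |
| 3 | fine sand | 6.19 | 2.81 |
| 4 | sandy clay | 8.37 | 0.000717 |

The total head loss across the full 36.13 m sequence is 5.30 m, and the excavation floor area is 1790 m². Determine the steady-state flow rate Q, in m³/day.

Flow is perpendicular to layering, so the layers act in series and the equivalent K is the thickness-weighted harmonic mean.
Total thickness L = 11.8 + 9.77 + 6.19 + 8.37 = 36.13 m.
Σ(b_i/K_i) = 11.8/156 + 9.77/4.26 + 6.19/2.81 + 8.37/0.000717 = 11678 d.
K_eq = L / Σ(b_i/K_i) = 36.13 / 11678 = 0.003094 m/day.
Q = K_eq · A · (Δh/L) = 0.003094 × 1790 × (5.30/36.13) = 0.8124 m³/day.

0.812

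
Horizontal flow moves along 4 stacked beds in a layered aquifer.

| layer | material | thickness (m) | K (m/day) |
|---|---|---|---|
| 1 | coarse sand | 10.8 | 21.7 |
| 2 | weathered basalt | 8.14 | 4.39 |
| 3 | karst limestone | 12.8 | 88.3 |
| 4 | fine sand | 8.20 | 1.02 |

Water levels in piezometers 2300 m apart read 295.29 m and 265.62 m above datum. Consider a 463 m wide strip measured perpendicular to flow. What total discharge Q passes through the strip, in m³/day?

8410

Flow is parallel to layering, so each bed carries its own Darcy discharge and the transmissivities add.
Σ(K_i·b_i) = 21.7×10.8 + 4.39×8.14 + 88.3×12.8 + 1.02×8.20 = 1409 m²/day.
Hydraulic gradient i = (295.29 − 265.62) / 2300 = 29.67 / 2300 = 0.01290.
Q = Σ(K_i·b_i) · W · i = 1409 × 463 × 0.01290 = 8414 m³/day.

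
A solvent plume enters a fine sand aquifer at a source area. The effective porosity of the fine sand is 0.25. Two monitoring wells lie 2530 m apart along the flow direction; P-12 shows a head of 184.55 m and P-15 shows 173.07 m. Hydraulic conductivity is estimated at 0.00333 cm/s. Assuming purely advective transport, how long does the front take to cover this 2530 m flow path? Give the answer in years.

133

Convert K: 0.00333 cm/s × 864 = 2.877 m/day.
Hydraulic gradient i = (184.55 − 173.07) / 2530 = 11.48 / 2530 = 0.004538.
Darcy flux q = K · i = 2.877 × 0.004538 = 0.01306 m/day.
Seepage velocity v = q / n_e = 0.01306 / 0.25 = 0.05222 m/day.
Travel time t = L / v = 2530 / 0.05222 = 48449 days = 132.6 years.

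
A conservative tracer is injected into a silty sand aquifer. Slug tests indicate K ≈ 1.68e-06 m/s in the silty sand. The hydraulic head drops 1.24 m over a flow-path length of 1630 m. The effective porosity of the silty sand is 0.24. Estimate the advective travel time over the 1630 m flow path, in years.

Convert K: 1.68e-06 m/s × 86400 = 0.1452 m/day.
Hydraulic gradient i = Δh / L = 1.24 / 1630 = 0.0007607.
Darcy flux q = K · i = 0.1452 × 0.0007607 = 0.0001104 m/day.
Seepage velocity v = q / n_e = 0.0001104 / 0.24 = 0.0004601 m/day.
Travel time t = L / v = 1630 / 0.0004601 = 3.543e+06 days = 9700 years.

9700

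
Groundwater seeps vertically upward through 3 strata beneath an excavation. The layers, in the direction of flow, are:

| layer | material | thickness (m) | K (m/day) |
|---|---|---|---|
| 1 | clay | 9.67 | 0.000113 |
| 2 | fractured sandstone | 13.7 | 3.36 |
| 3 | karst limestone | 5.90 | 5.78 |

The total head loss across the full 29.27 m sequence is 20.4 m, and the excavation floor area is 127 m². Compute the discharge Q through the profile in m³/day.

0.0303

Flow is perpendicular to layering, so the layers act in series and the equivalent K is the thickness-weighted harmonic mean.
Total thickness L = 9.67 + 13.7 + 5.90 = 29.27 m.
Σ(b_i/K_i) = 9.67/0.000113 + 13.7/3.36 + 5.90/5.78 = 85580 d.
K_eq = L / Σ(b_i/K_i) = 29.27 / 85580 = 0.0003420 m/day.
Q = K_eq · A · (Δh/L) = 0.0003420 × 127 × (20.4/29.27) = 0.03027 m³/day.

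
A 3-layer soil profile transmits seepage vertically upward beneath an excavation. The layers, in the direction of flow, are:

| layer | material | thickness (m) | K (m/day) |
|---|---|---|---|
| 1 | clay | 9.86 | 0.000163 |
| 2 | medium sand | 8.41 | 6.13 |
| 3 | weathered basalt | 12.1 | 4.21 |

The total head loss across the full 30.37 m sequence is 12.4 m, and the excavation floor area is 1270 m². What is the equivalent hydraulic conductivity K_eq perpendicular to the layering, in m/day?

0.000502

Flow is perpendicular to layering, so the layers act in series and the equivalent K is the thickness-weighted harmonic mean.
Total thickness L = 9.86 + 8.41 + 12.1 = 30.37 m.
Σ(b_i/K_i) = 9.86/0.000163 + 8.41/6.13 + 12.1/4.21 = 60495 d.
K_eq = L / Σ(b_i/K_i) = 30.37 / 60495 = 0.0005020 m/day.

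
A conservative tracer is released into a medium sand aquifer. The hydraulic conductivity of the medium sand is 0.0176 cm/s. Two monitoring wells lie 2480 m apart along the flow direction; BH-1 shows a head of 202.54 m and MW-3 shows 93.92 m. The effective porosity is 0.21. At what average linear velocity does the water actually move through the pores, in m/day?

Convert K: 0.0176 cm/s × 864 = 15.21 m/day.
Hydraulic gradient i = (202.54 − 93.92) / 2480 = 108.62 / 2480 = 0.04380.
Darcy flux q = K · i = 15.21 × 0.04380 = 0.6660 m/day.
Seepage velocity v = q / n_e = 0.6660 / 0.21 = 3.172 m/day.

3.17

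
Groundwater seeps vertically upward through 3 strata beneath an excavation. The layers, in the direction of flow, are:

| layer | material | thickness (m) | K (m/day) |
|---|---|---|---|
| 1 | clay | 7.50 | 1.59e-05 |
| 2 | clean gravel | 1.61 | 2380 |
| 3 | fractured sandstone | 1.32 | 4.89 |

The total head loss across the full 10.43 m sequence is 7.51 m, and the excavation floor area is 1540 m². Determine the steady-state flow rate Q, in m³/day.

Flow is perpendicular to layering, so the layers act in series and the equivalent K is the thickness-weighted harmonic mean.
Total thickness L = 7.50 + 1.61 + 1.32 = 10.43 m.
Σ(b_i/K_i) = 7.50/1.59e-05 + 1.61/2380 + 1.32/4.89 = 4.717e+05 d.
K_eq = L / Σ(b_i/K_i) = 10.43 / 4.717e+05 = 2.211e-05 m/day.
Q = K_eq · A · (Δh/L) = 2.211e-05 × 1540 × (7.51/10.43) = 0.02452 m³/day.

0.0245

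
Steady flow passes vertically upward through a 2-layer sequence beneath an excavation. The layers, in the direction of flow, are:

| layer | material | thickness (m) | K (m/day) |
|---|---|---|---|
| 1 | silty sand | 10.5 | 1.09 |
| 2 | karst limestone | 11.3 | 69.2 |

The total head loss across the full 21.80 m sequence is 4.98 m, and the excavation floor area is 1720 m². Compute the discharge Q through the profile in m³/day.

874

Flow is perpendicular to layering, so the layers act in series and the equivalent K is the thickness-weighted harmonic mean.
Total thickness L = 10.5 + 11.3 = 21.80 m.
Σ(b_i/K_i) = 10.5/1.09 + 11.3/69.2 = 9.796 d.
K_eq = L / Σ(b_i/K_i) = 21.80 / 9.796 = 2.225 m/day.
Q = K_eq · A · (Δh/L) = 2.225 × 1720 × (4.98/21.80) = 874.4 m³/day.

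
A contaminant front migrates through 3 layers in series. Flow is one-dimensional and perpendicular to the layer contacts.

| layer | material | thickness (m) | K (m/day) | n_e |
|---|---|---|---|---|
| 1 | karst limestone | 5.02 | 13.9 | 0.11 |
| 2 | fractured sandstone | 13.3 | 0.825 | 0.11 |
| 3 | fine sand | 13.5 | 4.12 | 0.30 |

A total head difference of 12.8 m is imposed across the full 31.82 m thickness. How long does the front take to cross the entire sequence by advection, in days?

With flow normal to the layers, continuity requires the same specific discharge q through every layer.
Σ(b_i/K_i) = 5.02/13.9 + 13.3/0.825 + 13.5/4.12 = 19.76 d.
q = Δh / Σ(b_i/K_i) = 12.8 / 19.76 = 0.6478 m/day.
In each layer the seepage velocity is v_i = q/n_i, so the layer transit time is t_i = b_i·n_i / q:
  layer 1 (karst limestone): t_1 = 5.02 × 0.11 / 0.6478 = 0.8524 d
  layer 2 (fractured sandstone): t_2 = 13.3 × 0.11 / 0.6478 = 2.258 d
  layer 3 (fine sand): t_3 = 13.5 × 0.30 / 0.6478 = 6.252 d
Total t = Σ t_i = 9.363 days.

9.36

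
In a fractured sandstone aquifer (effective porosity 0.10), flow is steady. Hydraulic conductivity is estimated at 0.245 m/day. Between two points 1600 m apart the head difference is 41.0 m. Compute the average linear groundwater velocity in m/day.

Hydraulic gradient i = Δh / L = 41.0 / 1600 = 0.02562.
Darcy flux q = K · i = 0.2450 × 0.02562 = 0.006278 m/day.
Seepage velocity v = q / n_e = 0.006278 / 0.10 = 0.06278 m/day.

0.0628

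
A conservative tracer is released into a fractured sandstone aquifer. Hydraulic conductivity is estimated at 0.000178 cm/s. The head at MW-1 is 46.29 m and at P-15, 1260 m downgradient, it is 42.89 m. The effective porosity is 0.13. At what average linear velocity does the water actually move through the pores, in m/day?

Convert K: 0.000178 cm/s × 864 = 0.1538 m/day.
Hydraulic gradient i = (46.29 − 42.89) / 1260 = 3.4 / 1260 = 0.002698.
Darcy flux q = K · i = 0.1538 × 0.002698 = 0.0004150 m/day.
Seepage velocity v = q / n_e = 0.0004150 / 0.13 = 0.003192 m/day.

0.00319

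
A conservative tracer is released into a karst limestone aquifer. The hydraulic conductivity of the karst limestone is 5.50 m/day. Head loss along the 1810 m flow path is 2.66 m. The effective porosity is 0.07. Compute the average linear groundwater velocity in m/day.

0.115

Hydraulic gradient i = Δh / L = 2.66 / 1810 = 0.001470.
Darcy flux q = K · i = 5.500 × 0.001470 = 0.008083 m/day.
Seepage velocity v = q / n_e = 0.008083 / 0.07 = 0.1155 m/day.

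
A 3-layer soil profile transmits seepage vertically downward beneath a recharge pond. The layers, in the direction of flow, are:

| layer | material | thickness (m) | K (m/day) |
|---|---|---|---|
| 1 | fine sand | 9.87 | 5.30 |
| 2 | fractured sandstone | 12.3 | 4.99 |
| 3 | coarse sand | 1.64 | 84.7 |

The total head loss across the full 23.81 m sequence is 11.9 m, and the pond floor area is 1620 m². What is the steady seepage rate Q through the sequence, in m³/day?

Flow is perpendicular to layering, so the layers act in series and the equivalent K is the thickness-weighted harmonic mean.
Total thickness L = 9.87 + 12.3 + 1.64 = 23.81 m.
Σ(b_i/K_i) = 9.87/5.30 + 12.3/4.99 + 1.64/84.7 = 4.347 d.
K_eq = L / Σ(b_i/K_i) = 23.81 / 4.347 = 5.478 m/day.
Q = K_eq · A · (Δh/L) = 5.478 × 1620 × (11.9/23.81) = 4435 m³/day.

4440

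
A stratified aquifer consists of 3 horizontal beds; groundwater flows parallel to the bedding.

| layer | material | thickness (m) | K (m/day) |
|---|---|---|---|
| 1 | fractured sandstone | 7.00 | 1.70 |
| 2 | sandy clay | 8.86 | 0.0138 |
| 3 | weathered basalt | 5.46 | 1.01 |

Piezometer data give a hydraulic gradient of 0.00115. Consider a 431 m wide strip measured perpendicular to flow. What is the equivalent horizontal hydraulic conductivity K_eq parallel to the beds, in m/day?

0.823

Flow is parallel to layering, so each bed carries its own Darcy discharge and the transmissivities add.
Σ(K_i·b_i) = 1.70×7.00 + 0.0138×8.86 + 1.01×5.46 = 17.54 m²/day.
Total thickness b = 21.32 m, so K_eq = Σ(K_i·b_i)/b = 0.8226 m/day.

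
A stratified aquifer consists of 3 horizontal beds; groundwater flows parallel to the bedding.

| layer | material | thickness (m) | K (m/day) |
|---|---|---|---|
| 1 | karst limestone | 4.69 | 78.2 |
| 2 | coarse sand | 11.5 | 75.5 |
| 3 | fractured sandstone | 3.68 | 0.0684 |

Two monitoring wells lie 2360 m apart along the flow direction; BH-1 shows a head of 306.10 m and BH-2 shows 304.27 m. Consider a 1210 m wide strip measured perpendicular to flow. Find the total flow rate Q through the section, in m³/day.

Flow is parallel to layering, so each bed carries its own Darcy discharge and the transmissivities add.
Σ(K_i·b_i) = 78.2×4.69 + 75.5×11.5 + 0.0684×3.68 = 1235 m²/day.
Hydraulic gradient i = (306.10 − 304.27) / 2360 = 1.83 / 2360 = 0.0007754.
Q = Σ(K_i·b_i) · W · i = 1235 × 1210 × 0.0007754 = 1159 m³/day.

1160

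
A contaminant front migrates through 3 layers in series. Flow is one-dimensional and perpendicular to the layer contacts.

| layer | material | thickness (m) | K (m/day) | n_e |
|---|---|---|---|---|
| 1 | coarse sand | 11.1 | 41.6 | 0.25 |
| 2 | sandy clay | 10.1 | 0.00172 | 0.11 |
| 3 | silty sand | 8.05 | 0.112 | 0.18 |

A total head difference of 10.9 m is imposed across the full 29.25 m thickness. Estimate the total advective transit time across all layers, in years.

7.97

With flow normal to the layers, continuity requires the same specific discharge q through every layer.
Σ(b_i/K_i) = 11.1/41.6 + 10.1/0.00172 + 8.05/0.112 = 5944 d.
q = Δh / Σ(b_i/K_i) = 10.9 / 5944 = 0.001834 m/day.
In each layer the seepage velocity is v_i = q/n_i, so the layer transit time is t_i = b_i·n_i / q:
  layer 1 (coarse sand): t_1 = 11.1 × 0.25 / 0.001834 = 1513 d
  layer 2 (sandy clay): t_2 = 10.1 × 0.11 / 0.001834 = 605.9 d
  layer 3 (silty sand): t_3 = 8.05 × 0.18 / 0.001834 = 790.2 d
Total t = Σ t_i = 2909 days = 7.966 years.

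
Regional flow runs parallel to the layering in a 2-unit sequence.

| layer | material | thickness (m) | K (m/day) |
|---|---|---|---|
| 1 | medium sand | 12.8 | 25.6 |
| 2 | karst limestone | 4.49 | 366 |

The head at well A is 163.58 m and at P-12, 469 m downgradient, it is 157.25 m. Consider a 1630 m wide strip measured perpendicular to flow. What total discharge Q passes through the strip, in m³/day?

43400

Flow is parallel to layering, so each bed carries its own Darcy discharge and the transmissivities add.
Σ(K_i·b_i) = 25.6×12.8 + 366×4.49 = 1971 m²/day.
Hydraulic gradient i = (163.58 − 157.25) / 469 = 6.33 / 469 = 0.01350.
Q = Σ(K_i·b_i) · W · i = 1971 × 1630 × 0.01350 = 43362 m³/day.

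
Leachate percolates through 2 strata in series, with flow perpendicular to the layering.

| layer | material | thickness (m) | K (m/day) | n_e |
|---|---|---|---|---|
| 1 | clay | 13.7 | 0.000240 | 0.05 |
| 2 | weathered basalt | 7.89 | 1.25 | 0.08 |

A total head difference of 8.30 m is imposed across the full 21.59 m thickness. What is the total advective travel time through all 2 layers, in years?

With flow normal to the layers, continuity requires the same specific discharge q through every layer.
Σ(b_i/K_i) = 13.7/0.000240 + 7.89/1.25 = 57090 d.
q = Δh / Σ(b_i/K_i) = 8.30 / 57090 = 0.0001454 m/day.
In each layer the seepage velocity is v_i = q/n_i, so the layer transit time is t_i = b_i·n_i / q:
  layer 1 (clay): t_1 = 13.7 × 0.05 / 0.0001454 = 4712 d
  layer 2 (weathered basalt): t_2 = 7.89 × 0.08 / 0.0001454 = 4342 d
Total t = Σ t_i = 9053 days = 24.79 years.

24.8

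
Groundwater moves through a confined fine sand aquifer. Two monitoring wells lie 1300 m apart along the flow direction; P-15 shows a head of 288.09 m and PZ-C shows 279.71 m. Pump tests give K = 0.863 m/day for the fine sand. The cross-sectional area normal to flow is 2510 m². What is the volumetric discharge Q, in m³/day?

14.0

Hydraulic gradient i = (288.09 − 279.71) / 1300 = 8.38 / 1300 = 0.006446.
Darcy's law: Q = K · A · i = 0.8630 × 2510 × 0.006446 = 13.96 m³/day.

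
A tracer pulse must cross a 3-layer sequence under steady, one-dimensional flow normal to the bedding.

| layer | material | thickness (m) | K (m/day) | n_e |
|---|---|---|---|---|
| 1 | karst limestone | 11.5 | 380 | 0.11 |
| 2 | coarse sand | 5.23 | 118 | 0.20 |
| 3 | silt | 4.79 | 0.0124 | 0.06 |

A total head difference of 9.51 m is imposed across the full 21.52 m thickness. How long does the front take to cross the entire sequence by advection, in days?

106

With flow normal to the layers, continuity requires the same specific discharge q through every layer.
Σ(b_i/K_i) = 11.5/380 + 5.23/118 + 4.79/0.0124 = 386.4 d.
q = Δh / Σ(b_i/K_i) = 9.51 / 386.4 = 0.02461 m/day.
In each layer the seepage velocity is v_i = q/n_i, so the layer transit time is t_i = b_i·n_i / q:
  layer 1 (karst limestone): t_1 = 11.5 × 0.11 / 0.02461 = 51.39 d
  layer 2 (coarse sand): t_2 = 5.23 × 0.20 / 0.02461 = 42.50 d
  layer 3 (silt): t_3 = 4.79 × 0.06 / 0.02461 = 11.68 d
Total t = Σ t_i = 105.6 days.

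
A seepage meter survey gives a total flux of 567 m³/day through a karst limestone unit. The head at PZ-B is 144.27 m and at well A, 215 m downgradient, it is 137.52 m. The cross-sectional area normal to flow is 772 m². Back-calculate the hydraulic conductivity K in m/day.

Hydraulic gradient i = (144.27 − 137.52) / 215 = 6.75 / 215 = 0.03140.
From Q = K·A·i, K = Q / (A·i) = 567 / (772.0 × 0.03140) = 23.39 m/day.

23.4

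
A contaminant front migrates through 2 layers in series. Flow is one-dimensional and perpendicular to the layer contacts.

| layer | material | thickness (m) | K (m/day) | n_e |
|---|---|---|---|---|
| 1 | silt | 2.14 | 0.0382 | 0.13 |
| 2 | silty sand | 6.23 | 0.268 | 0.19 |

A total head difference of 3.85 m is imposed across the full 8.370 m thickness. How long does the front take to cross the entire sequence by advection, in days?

With flow normal to the layers, continuity requires the same specific discharge q through every layer.
Σ(b_i/K_i) = 2.14/0.0382 + 6.23/0.268 = 79.27 d.
q = Δh / Σ(b_i/K_i) = 3.85 / 79.27 = 0.04857 m/day.
In each layer the seepage velocity is v_i = q/n_i, so the layer transit time is t_i = b_i·n_i / q:
  layer 1 (silt): t_1 = 2.14 × 0.13 / 0.04857 = 5.728 d
  layer 2 (silty sand): t_2 = 6.23 × 0.19 / 0.04857 = 24.37 d
Total t = Σ t_i = 30.10 days.

30.1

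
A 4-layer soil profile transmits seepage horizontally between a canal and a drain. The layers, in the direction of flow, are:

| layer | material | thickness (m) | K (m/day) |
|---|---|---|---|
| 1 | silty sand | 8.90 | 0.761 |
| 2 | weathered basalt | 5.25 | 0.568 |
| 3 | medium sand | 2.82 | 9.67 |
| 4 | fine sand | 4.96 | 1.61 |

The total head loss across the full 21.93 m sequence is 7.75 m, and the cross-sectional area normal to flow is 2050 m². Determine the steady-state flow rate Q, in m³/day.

654

Flow is perpendicular to layering, so the layers act in series and the equivalent K is the thickness-weighted harmonic mean.
Total thickness L = 8.90 + 5.25 + 2.82 + 4.96 = 21.93 m.
Σ(b_i/K_i) = 8.90/0.761 + 5.25/0.568 + 2.82/9.67 + 4.96/1.61 = 24.31 d.
K_eq = L / Σ(b_i/K_i) = 21.93 / 24.31 = 0.9021 m/day.
Q = K_eq · A · (Δh/L) = 0.9021 × 2050 × (7.75/21.93) = 653.5 m³/day.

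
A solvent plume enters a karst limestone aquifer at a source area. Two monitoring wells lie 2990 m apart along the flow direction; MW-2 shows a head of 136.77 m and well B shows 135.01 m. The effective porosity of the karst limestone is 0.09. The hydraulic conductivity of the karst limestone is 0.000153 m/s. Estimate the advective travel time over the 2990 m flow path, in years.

Convert K: 0.000153 m/s × 86400 = 13.22 m/day.
Hydraulic gradient i = (136.77 − 135.01) / 2990 = 1.76 / 2990 = 0.0005886.
Darcy flux q = K · i = 13.22 × 0.0005886 = 0.007781 m/day.
Seepage velocity v = q / n_e = 0.007781 / 0.09 = 0.08646 m/day.
Travel time t = L / v = 2990 / 0.08646 = 34583 days = 94.68 years.

94.7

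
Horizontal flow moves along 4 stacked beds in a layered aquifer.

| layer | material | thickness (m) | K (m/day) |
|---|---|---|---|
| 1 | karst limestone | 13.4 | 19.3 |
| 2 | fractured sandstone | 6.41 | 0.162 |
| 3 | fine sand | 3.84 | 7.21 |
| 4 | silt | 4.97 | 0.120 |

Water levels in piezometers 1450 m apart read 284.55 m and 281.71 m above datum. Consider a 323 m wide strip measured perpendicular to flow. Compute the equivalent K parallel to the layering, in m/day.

Flow is parallel to layering, so each bed carries its own Darcy discharge and the transmissivities add.
Σ(K_i·b_i) = 19.3×13.4 + 0.162×6.41 + 7.21×3.84 + 0.120×4.97 = 287.9 m²/day.
Total thickness b = 28.62 m, so K_eq = Σ(K_i·b_i)/b = 10.06 m/day.

10.1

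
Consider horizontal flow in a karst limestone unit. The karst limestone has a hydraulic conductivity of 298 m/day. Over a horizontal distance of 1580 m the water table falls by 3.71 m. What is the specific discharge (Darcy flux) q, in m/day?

Hydraulic gradient i = Δh / L = 3.71 / 1580 = 0.002348.
Specific discharge q = K · i = 298.0 × 0.002348 = 0.6997 m/day.

0.700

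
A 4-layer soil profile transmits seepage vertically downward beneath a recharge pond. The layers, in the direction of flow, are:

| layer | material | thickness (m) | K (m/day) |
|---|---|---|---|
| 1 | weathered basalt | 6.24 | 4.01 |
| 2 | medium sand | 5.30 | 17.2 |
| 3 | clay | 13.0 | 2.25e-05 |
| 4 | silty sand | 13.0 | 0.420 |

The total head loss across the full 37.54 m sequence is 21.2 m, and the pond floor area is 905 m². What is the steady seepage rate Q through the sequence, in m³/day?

Flow is perpendicular to layering, so the layers act in series and the equivalent K is the thickness-weighted harmonic mean.
Total thickness L = 6.24 + 5.30 + 13.0 + 13.0 = 37.54 m.
Σ(b_i/K_i) = 6.24/4.01 + 5.30/17.2 + 13.0/2.25e-05 + 13.0/0.420 = 5.778e+05 d.
K_eq = L / Σ(b_i/K_i) = 37.54 / 5.778e+05 = 6.497e-05 m/day.
Q = K_eq · A · (Δh/L) = 6.497e-05 × 905 × (21.2/37.54) = 0.03320 m³/day.

0.0332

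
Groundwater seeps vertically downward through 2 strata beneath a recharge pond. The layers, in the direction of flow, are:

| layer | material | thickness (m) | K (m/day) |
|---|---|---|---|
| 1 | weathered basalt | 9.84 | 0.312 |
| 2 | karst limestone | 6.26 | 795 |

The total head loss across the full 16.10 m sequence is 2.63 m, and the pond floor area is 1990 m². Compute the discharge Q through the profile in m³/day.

166

Flow is perpendicular to layering, so the layers act in series and the equivalent K is the thickness-weighted harmonic mean.
Total thickness L = 9.84 + 6.26 = 16.10 m.
Σ(b_i/K_i) = 9.84/0.312 + 6.26/795 = 31.55 d.
K_eq = L / Σ(b_i/K_i) = 16.10 / 31.55 = 0.5104 m/day.
Q = K_eq · A · (Δh/L) = 0.5104 × 1990 × (2.63/16.10) = 165.9 m³/day.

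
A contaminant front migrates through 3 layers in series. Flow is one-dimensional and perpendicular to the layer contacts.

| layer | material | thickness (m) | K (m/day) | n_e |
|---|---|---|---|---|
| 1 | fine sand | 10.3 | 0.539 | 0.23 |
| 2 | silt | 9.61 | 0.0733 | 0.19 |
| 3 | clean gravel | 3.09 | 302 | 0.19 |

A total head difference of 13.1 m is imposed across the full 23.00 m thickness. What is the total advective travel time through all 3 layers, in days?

54.8

With flow normal to the layers, continuity requires the same specific discharge q through every layer.
Σ(b_i/K_i) = 10.3/0.539 + 9.61/0.0733 + 3.09/302 = 150.2 d.
q = Δh / Σ(b_i/K_i) = 13.1 / 150.2 = 0.08720 m/day.
In each layer the seepage velocity is v_i = q/n_i, so the layer transit time is t_i = b_i·n_i / q:
  layer 1 (fine sand): t_1 = 10.3 × 0.23 / 0.08720 = 27.17 d
  layer 2 (silt): t_2 = 9.61 × 0.19 / 0.08720 = 20.94 d
  layer 3 (clean gravel): t_3 = 3.09 × 0.19 / 0.08720 = 6.733 d
Total t = Σ t_i = 54.84 days.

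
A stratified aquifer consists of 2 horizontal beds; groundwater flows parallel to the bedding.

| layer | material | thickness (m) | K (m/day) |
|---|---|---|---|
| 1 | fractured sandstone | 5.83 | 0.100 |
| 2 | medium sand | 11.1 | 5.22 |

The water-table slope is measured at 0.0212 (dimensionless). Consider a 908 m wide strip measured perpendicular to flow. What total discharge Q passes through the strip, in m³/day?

1130

Flow is parallel to layering, so each bed carries its own Darcy discharge and the transmissivities add.
Σ(K_i·b_i) = 0.100×5.83 + 5.22×11.1 = 58.52 m²/day.
Hydraulic gradient i = 0.0212.
Q = Σ(K_i·b_i) · W · i = 58.52 × 908 × 0.02120 = 1127 m³/day.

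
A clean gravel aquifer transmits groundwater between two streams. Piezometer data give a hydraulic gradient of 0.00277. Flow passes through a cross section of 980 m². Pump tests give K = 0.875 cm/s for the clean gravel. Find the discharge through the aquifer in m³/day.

Convert K: 0.875 cm/s × 864 = 756.0 m/day.
Hydraulic gradient i = 0.00277.
Darcy's law: Q = K · A · i = 756.0 × 980.0 × 0.002770 = 2052 m³/day.

2050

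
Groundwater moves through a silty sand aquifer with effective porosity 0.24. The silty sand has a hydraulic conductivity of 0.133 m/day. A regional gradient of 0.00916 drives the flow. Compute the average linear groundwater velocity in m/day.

0.00508

Hydraulic gradient i = 0.00916.
Darcy flux q = K · i = 0.1330 × 0.009160 = 0.001218 m/day.
Seepage velocity v = q / n_e = 0.001218 / 0.24 = 0.005076 m/day.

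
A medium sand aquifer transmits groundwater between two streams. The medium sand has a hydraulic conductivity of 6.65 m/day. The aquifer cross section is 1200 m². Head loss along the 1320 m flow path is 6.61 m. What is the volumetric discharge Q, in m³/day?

Hydraulic gradient i = Δh / L = 6.61 / 1320 = 0.005008.
Darcy's law: Q = K · A · i = 6.650 × 1200 × 0.005008 = 39.96 m³/day.

40.0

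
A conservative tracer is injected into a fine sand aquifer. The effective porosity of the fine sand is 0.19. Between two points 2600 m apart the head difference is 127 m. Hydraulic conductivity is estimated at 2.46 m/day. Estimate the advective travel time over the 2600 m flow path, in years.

Hydraulic gradient i = Δh / L = 127 / 2600 = 0.04885.
Darcy flux q = K · i = 2.460 × 0.04885 = 0.1202 m/day.
Seepage velocity v = q / n_e = 0.1202 / 0.19 = 0.6324 m/day.
Travel time t = L / v = 2600 / 0.6324 = 4111 days = 11.26 years.

11.3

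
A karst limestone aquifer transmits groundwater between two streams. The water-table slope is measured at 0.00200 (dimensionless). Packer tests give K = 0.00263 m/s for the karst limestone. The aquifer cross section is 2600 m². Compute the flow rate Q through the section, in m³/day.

Convert K: 0.00263 m/s × 86400 = 227.2 m/day.
Hydraulic gradient i = 0.00200.
Darcy's law: Q = K · A · i = 227.2 × 2600 × 0.002000 = 1182 m³/day.

1180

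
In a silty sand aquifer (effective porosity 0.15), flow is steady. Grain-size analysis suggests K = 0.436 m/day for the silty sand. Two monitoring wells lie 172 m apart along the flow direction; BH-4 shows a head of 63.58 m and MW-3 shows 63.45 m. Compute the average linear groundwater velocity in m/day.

0.00220

Hydraulic gradient i = (63.58 − 63.45) / 172 = 0.13 / 172 = 0.0007558.
Darcy flux q = K · i = 0.4360 × 0.0007558 = 0.0003295 m/day.
Seepage velocity v = q / n_e = 0.0003295 / 0.15 = 0.002197 m/day.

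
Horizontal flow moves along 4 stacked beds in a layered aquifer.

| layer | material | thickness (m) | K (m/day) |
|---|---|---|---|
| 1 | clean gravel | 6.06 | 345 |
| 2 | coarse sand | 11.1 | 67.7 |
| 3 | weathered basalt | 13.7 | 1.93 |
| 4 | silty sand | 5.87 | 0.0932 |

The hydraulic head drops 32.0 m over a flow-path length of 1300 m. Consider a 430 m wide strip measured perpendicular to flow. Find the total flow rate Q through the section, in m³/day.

30400

Flow is parallel to layering, so each bed carries its own Darcy discharge and the transmissivities add.
Σ(K_i·b_i) = 345×6.06 + 67.7×11.1 + 1.93×13.7 + 0.0932×5.87 = 2869 m²/day.
Hydraulic gradient i = Δh / L = 32.0 / 1300 = 0.02462.
Q = Σ(K_i·b_i) · W · i = 2869 × 430 × 0.02462 = 30369 m³/day.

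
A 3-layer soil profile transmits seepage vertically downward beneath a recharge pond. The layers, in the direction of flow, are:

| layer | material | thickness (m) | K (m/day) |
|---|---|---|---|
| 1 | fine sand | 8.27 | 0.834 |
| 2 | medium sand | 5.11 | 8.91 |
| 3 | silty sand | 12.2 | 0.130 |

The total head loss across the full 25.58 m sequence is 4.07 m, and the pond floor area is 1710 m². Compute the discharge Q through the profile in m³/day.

Flow is perpendicular to layering, so the layers act in series and the equivalent K is the thickness-weighted harmonic mean.
Total thickness L = 8.27 + 5.11 + 12.2 = 25.58 m.
Σ(b_i/K_i) = 8.27/0.834 + 5.11/8.91 + 12.2/0.130 = 104.3 d.
K_eq = L / Σ(b_i/K_i) = 25.58 / 104.3 = 0.2452 m/day.
Q = K_eq · A · (Δh/L) = 0.2452 × 1710 × (4.07/25.58) = 66.70 m³/day.

66.7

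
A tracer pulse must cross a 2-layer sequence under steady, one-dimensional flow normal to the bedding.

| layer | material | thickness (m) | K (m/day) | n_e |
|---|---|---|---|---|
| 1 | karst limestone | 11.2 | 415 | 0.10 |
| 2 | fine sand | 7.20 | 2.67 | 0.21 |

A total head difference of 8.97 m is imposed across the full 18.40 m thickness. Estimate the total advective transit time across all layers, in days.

0.799

With flow normal to the layers, continuity requires the same specific discharge q through every layer.
Σ(b_i/K_i) = 11.2/415 + 7.20/2.67 = 2.724 d.
q = Δh / Σ(b_i/K_i) = 8.97 / 2.724 = 3.293 m/day.
In each layer the seepage velocity is v_i = q/n_i, so the layer transit time is t_i = b_i·n_i / q:
  layer 1 (karst limestone): t_1 = 11.2 × 0.10 / 3.293 = 0.3401 d
  layer 2 (fine sand): t_2 = 7.20 × 0.21 / 3.293 = 0.4591 d
Total t = Σ t_i = 0.7992 days.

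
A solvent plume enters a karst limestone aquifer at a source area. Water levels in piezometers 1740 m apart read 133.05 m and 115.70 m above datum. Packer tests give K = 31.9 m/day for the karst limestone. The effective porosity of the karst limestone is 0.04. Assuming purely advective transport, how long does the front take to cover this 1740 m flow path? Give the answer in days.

Hydraulic gradient i = (133.05 − 115.70) / 1740 = 17.35 / 1740 = 0.009971.
Darcy flux q = K · i = 31.90 × 0.009971 = 0.3181 m/day.
Seepage velocity v = q / n_e = 0.3181 / 0.04 = 7.952 m/day.
Travel time t = L / v = 1740 / 7.952 = 218.8 days.

219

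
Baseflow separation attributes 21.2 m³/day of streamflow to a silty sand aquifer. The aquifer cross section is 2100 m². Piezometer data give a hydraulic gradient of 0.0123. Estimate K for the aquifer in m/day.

0.821

Hydraulic gradient i = 0.0123.
From Q = K·A·i, K = Q / (A·i) = 21.2 / (2100 × 0.01230) = 0.8208 m/day.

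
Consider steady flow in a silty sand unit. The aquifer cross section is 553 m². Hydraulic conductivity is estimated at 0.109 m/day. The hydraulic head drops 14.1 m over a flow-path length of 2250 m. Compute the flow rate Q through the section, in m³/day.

0.378

Hydraulic gradient i = Δh / L = 14.1 / 2250 = 0.006267.
Darcy's law: Q = K · A · i = 0.1090 × 553.0 × 0.006267 = 0.3777 m³/day.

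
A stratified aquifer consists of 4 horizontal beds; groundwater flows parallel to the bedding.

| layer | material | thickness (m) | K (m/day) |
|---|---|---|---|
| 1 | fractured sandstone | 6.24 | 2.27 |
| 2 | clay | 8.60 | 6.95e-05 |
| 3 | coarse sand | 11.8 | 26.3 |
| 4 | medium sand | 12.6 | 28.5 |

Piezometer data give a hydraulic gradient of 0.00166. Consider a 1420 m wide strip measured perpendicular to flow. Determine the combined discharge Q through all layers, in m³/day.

1610

Flow is parallel to layering, so each bed carries its own Darcy discharge and the transmissivities add.
Σ(K_i·b_i) = 2.27×6.24 + 6.95e-05×8.60 + 26.3×11.8 + 28.5×12.6 = 683.6 m²/day.
Hydraulic gradient i = 0.00166.
Q = Σ(K_i·b_i) · W · i = 683.6 × 1420 × 0.001660 = 1611 m³/day.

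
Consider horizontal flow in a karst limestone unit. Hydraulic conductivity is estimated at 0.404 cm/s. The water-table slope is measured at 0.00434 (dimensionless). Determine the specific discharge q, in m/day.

1.51

Convert K: 0.404 cm/s × 864 = 349.1 m/day.
Hydraulic gradient i = 0.00434.
Specific discharge q = K · i = 349.1 × 0.004340 = 1.515 m/day.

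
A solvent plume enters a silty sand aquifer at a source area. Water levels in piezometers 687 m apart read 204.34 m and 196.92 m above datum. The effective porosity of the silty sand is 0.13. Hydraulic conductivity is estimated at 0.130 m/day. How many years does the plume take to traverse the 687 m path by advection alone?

174

Hydraulic gradient i = (204.34 − 196.92) / 687 = 7.42 / 687 = 0.01080.
Darcy flux q = K · i = 0.1300 × 0.01080 = 0.001404 m/day.
Seepage velocity v = q / n_e = 0.001404 / 0.13 = 0.01080 m/day.
Travel time t = L / v = 687 / 0.01080 = 63608 days = 174.1 years.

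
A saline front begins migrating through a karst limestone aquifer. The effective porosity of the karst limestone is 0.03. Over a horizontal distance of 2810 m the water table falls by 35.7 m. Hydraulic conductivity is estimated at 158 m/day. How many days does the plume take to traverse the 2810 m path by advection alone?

42.0

Hydraulic gradient i = Δh / L = 35.7 / 2810 = 0.01270.
Darcy flux q = K · i = 158.0 × 0.01270 = 2.007 m/day.
Seepage velocity v = q / n_e = 2.007 / 0.03 = 66.91 m/day.
Travel time t = L / v = 2810 / 66.91 = 42.00 days.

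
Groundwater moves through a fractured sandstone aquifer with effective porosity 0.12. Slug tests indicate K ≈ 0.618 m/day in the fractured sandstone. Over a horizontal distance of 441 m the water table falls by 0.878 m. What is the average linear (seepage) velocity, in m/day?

Hydraulic gradient i = Δh / L = 0.878 / 441 = 0.001991.
Darcy flux q = K · i = 0.6180 × 0.001991 = 0.001230 m/day.
Seepage velocity v = q / n_e = 0.001230 / 0.12 = 0.01025 m/day.

0.0103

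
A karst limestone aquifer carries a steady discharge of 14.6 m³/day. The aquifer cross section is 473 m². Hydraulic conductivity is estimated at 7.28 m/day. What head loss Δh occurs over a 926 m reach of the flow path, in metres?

3.93

From Q = K·A·i, i = Q / (K·A) = 14.6 / (7.280 × 473.0) = 0.004240.
Head loss Δh = i · L = 0.004240 × 926 = 3.926 m.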